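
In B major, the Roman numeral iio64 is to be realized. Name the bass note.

G

iio in B major has root C#; the chord is C#-E-G.
The figure 64 means second inversion — the fifth is in the bass.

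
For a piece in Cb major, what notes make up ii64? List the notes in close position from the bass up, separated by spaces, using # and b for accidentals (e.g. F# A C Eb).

In Cb major, the second degree is Db, and the diatonic chord built there is a minor triad.
Stacking thirds from Db gives Db-Fb-Ab.
The figured bass 64 indicates second inversion, placing the fifth (Ab) in the bass: Ab-Db-Fb.

Ab Db Fb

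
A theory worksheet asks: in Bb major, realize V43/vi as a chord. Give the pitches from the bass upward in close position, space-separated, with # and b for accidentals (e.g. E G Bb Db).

A C D F#

V43/vi is a secondary dominant — the dominant seventh of vi. vi in Bb major is G, so the applied chord's root is D, a perfect fifth above.
Building a dominant seventh chord on D gives D-F#-A-C.
With the 43 figure the chord is in second inversion; from the bass A upward in close position it reads A-C-D-F#.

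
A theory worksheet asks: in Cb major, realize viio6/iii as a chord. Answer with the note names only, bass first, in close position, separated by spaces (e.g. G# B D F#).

viio6/iii is a secondary leading-tone chord. The target iii is Eb in Cb major; the applied chord is rooted a semitone below, on D.
Building a diminished triad on D gives D-F-Ab.
With the 6 figure the chord is in first inversion; from the bass F upward in close position it reads F-Ab-D.

F Ab D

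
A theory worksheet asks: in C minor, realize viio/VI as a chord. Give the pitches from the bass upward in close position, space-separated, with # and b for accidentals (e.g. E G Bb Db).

viio/VI is a secondary leading-tone chord. The target VI is Ab in C minor; the applied chord is rooted a semitone below, on G.
Building a diminished triad on G gives G-Bb-Db.

G Bb Db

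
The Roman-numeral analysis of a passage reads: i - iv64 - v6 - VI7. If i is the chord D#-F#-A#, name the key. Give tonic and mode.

i is given as D#-F#-A# — a minor triad with root D#.
If D# is scale degree 1 and the mode makes that degree carry a minor triad, the tonic is D# and the mode is minor.

D# minor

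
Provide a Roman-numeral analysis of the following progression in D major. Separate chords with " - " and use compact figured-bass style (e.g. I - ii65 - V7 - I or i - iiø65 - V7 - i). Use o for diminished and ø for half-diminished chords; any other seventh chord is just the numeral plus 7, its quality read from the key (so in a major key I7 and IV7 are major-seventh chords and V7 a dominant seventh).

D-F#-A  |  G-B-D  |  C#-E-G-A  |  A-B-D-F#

D-F#-A: major triad on D = scale degree 1 → I.
G-B-D: root G is the subdominant; major triad there is IV.
C#-E-G-A has root A, degree 5 in D major, so V65.
A-B-D-F#: root B is the submediant; minor seventh chord there is vi42.

I - IV - V65 - vi42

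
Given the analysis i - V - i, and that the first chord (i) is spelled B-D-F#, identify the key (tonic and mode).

B minor

The anchor chord is a minor triad on B, labeled i.
If B is scale degree 1 and the mode makes that degree carry a minor triad, the tonic is B and the mode is minor.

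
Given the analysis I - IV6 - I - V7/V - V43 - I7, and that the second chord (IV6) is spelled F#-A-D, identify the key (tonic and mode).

The anchor chord is a major triad on D, labeled IV6.
If D is scale degree 4 and the mode makes that degree carry a major triad, the tonic is A and the mode is major.

A major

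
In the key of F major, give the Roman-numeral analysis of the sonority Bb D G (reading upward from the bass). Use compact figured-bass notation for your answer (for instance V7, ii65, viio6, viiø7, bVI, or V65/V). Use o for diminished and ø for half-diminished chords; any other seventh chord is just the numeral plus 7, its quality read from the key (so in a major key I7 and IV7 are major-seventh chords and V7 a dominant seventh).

ii6

The pitches G-Bb-D form a minor triad rooted on G.
G is scale degree 2 in F major, and a minor triad on that degree is written ii.
With Bb in the bass the chord is in first inversion, so the figured bass is 6.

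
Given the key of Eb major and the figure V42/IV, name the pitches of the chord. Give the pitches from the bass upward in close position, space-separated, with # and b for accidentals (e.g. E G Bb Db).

Db Eb G Bb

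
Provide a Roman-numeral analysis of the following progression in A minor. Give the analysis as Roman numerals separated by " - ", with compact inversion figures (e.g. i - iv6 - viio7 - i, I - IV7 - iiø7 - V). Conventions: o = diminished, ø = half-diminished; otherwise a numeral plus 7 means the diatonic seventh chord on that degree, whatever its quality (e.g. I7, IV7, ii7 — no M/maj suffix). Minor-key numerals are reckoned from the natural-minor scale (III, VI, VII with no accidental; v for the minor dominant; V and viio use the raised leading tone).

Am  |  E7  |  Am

Am: root A is the tonic; minor triad there is i.
E7: root E is the dominant; dominant seventh chord there is V7.
Am: minor triad on A = scale degree 1 → i.

i - V7 - i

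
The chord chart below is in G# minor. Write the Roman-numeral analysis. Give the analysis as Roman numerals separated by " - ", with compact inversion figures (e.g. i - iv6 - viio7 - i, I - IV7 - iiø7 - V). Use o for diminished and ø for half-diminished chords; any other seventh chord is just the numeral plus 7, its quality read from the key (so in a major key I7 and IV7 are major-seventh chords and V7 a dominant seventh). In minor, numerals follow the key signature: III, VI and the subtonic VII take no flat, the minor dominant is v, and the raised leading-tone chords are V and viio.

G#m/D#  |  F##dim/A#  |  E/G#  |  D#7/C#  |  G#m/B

i64 - viio6 - VI6 - V42 - i6

G#m/D#: root G# is the tonic; minor triad there is i64.
F##dim/A#: diminished triad on F## = scale degree 7 → viio6.
E/G# has root E, degree 6 in G# minor, so VI6.
D#7/C#: root D# is the dominant; dominant seventh chord there is V42.
G#m/B has root G#, degree 1 in G# minor, so i6.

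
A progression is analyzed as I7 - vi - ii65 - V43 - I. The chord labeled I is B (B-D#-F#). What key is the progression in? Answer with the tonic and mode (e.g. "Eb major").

The anchor chord is a major triad on B, labeled I.
If B is scale degree 1 and the mode makes that degree carry a major triad, the tonic is B and the mode is major.

B major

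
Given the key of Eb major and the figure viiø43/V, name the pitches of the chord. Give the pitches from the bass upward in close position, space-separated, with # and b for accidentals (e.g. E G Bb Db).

Eb G A C

viiø43/V is a secondary leading-tone chord. The target V is Bb in Eb major; the applied chord is rooted a semitone below, on A.
Building a half-diminished seventh chord on A gives A-C-Eb-G.
With the 43 figure the chord is in second inversion; from the bass Eb upward in close position it reads Eb-G-A-C.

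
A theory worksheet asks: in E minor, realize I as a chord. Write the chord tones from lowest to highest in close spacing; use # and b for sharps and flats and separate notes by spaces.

Scale degree 1 in E minor is E; here the chord built on it is altered to a major triad. I is the major tonic (Picardy third), borrowed from the parallel major.
So the chord is E-G#-B.

E G# B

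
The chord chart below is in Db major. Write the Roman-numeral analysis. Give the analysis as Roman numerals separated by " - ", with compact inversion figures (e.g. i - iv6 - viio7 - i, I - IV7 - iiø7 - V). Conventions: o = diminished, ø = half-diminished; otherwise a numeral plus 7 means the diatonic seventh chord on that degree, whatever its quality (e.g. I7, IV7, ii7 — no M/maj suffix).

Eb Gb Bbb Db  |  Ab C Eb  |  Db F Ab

Eb-Gb-Bbb-Db: half-diminished seventh chord on Eb — chromatic; iiø7 (borrowed from the parallel minor).
Ab-C-Eb: major triad on Ab = scale degree 5 → V.
Db-F-Ab has root Db, degree 1 in Db major, so I.

iiø7 - V - I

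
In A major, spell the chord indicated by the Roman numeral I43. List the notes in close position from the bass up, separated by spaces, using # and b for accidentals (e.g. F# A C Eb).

The numeral's case and figure indicate a major seventh chord. In A major its root, the tonic, is A.
Stacking thirds from A gives A-C#-E-G#.
The figured bass 43 indicates second inversion, placing the fifth (E) in the bass: E-G#-A-C#.

E G# A C#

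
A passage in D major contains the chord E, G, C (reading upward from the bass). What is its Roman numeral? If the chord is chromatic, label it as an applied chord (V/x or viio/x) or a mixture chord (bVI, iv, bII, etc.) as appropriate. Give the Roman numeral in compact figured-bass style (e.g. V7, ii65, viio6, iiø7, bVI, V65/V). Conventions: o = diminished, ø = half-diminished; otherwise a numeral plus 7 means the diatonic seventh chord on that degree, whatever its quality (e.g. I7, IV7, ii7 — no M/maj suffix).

bVII6

The pitches C-E-G form a major triad rooted on C.
C is the lowered seventh degree of D major (diatonic 7 would be C#). This is a major triad on the lowered seventh degree (the subtonic), borrowed from the parallel minor.
With E in the bass the chord is in first inversion, so the figured bass is 6.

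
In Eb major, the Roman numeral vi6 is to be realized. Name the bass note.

Eb

vi in Eb major has root C; the chord is C-Eb-G.
The figure 6 means first inversion — the third is in the bass.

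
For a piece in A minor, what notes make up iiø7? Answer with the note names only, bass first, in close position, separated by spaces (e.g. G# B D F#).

In A minor, the second degree is B, and the diatonic chord built there is a half-diminished seventh chord.
That chord is spelled B-D-F-A.

B D F A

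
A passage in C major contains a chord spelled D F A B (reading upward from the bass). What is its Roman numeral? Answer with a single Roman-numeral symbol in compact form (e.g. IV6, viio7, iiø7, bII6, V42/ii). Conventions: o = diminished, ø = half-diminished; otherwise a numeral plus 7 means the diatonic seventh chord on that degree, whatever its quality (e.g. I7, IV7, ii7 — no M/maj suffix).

Stacked in thirds the chord is B-D-F-A: a half-diminished seventh chord on B.
In C major, B is the leading tone; the diatonic half-diminished seventh chord there is viiø7.
With D in the bass the chord is in first inversion, so the figured bass is 65.

viiø65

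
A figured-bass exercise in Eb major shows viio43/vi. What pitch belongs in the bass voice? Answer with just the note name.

F

The applied chord viio43/vi is rooted on B: B-D-F-Ab.
The figure 43 means second inversion — the fifth is in the bass.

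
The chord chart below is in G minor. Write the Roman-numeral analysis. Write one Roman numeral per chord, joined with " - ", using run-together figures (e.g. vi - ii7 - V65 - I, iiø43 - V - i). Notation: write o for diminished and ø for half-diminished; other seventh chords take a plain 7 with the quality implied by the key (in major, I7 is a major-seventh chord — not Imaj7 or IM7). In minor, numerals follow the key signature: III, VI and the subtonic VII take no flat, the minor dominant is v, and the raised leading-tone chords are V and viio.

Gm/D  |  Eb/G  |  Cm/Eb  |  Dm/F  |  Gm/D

i64 - VI6 - iv6 - v6 - i64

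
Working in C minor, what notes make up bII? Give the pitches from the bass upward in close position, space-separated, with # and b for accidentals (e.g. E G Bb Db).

Db F Ab

bII is the Neapolitan chord — a major triad on the lowered second degree. In C minor that root is Db.
So the chord is Db-F-Ab, a major triad.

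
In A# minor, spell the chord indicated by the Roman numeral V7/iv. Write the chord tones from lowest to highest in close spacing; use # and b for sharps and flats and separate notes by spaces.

A# C## E# G#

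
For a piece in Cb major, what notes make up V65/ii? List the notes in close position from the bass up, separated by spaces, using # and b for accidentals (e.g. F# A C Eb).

V65/ii is a secondary dominant — the dominant seventh of ii. ii in Cb major is Db, so the applied chord's root is Ab, a perfect fifth above.
Building a dominant seventh chord on Ab gives Ab-C-Eb-Gb.
With the 65 figure the chord is in first inversion; from the bass C upward in close position it reads C-Eb-Gb-Ab.

C Eb Gb Ab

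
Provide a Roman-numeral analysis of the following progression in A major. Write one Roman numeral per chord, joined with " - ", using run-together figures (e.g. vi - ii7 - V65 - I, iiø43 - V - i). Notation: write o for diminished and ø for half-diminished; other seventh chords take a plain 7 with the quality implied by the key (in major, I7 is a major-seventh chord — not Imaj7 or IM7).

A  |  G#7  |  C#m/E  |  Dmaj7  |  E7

A: root A is the tonic; major triad there is I.
G#7: chromatic; G# is V of iii, so V7/iii.
C#m/E: minor triad on C# = scale degree 3 → iii6.
Dmaj7: root D is the subdominant; major seventh chord there is IV7.
E7 has root E, degree 5 in A major, so V7.

I - V7/iii - iii6 - IV7 - V7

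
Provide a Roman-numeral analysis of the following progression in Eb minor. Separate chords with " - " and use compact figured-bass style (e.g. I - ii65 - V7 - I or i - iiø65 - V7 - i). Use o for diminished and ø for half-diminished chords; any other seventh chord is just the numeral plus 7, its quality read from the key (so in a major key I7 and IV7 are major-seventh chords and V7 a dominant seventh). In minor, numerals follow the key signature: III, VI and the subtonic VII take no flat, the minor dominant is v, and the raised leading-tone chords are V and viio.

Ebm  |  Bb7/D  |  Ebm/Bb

Ebm has root Eb, degree 1 in Eb minor, so i.
Bb7/D: root Bb is the dominant; dominant seventh chord there is V65.
Ebm/Bb: minor triad on Eb = scale degree 1 → i64.

i - V65 - i64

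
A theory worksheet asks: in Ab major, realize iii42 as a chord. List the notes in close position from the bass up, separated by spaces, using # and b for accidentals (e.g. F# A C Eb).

In Ab major, the mediant is C, and the diatonic chord built there is a minor seventh chord.
That chord is spelled C-Eb-G-Bb.
With the 42 figure the chord is in third inversion; from the bass Bb upward in close position it reads Bb-C-Eb-G.

Bb C Eb G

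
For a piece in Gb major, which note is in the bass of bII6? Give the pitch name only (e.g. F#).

Cb

bII in Gb major has root Abb; the chord is Abb-Cb-Ebb.
The figure 6 means first inversion — the third is in the bass.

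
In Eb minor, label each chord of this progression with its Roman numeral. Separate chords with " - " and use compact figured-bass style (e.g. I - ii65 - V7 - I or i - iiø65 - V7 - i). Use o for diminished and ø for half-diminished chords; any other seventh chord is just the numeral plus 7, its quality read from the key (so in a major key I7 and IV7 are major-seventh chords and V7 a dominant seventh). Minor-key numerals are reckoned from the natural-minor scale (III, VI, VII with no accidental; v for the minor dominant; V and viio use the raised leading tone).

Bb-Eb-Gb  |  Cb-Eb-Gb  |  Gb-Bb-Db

i64 - VI - III

Bb-Eb-Gb: minor triad on Eb = scale degree 1 → i64.
Cb-Eb-Gb: major triad on Cb = scale degree 6 → VI.
Gb-Bb-Db: major triad on Gb = scale degree 3 → III.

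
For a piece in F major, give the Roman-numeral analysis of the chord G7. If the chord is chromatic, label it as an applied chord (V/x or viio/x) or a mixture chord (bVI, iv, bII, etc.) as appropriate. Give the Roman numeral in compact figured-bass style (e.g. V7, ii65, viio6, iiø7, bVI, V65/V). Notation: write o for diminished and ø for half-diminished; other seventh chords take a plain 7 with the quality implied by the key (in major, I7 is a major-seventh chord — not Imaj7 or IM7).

Stacked in thirds the chord is G-B-D-F: a dominant seventh chord on G.
G is not a diatonic chord root with this quality in F major, but it lies a perfect fifth above C (V), so the chord functions as an applied dominant of V.

V7/V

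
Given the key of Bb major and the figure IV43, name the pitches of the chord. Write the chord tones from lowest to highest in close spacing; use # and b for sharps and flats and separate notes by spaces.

Bb D Eb G

The numeral's case and figure indicate a major seventh chord. In Bb major its root, scale degree 4, is Eb.
Stacking thirds from Eb gives Eb-G-Bb-D.
The figured bass 43 indicates second inversion, placing the fifth (Bb) in the bass: Bb-D-Eb-G.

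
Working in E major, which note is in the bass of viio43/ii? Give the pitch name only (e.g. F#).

B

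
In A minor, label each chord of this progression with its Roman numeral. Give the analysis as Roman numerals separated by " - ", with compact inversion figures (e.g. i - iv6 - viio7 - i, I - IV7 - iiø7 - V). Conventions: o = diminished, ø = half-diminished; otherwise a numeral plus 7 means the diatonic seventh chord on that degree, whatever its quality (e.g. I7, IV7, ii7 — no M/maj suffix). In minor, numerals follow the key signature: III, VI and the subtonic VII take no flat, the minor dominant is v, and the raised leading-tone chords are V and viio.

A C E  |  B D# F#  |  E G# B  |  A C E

i - V/V - V - i

A-C-E: root A is the tonic; minor triad there is i.
B-D#-F#: a major triad on B, the applied dominant of V → V/V.
E-G#-B has root E, degree 5 in A minor, so V.
A-C-E has root A, degree 1 in A minor, so i.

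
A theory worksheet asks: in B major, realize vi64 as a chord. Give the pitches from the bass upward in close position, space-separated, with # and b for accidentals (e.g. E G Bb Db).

D# G# B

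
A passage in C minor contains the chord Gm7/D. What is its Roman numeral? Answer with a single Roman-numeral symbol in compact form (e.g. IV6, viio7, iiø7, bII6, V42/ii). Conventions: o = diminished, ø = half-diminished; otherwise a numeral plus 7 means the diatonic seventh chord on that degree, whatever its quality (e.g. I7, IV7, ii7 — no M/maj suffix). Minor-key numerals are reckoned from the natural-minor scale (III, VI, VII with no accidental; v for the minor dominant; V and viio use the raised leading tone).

The pitches G-Bb-D-F form a minor seventh chord rooted on G.
In C minor, G is the dominant; the diatonic minor seventh chord there is v7.
With D in the bass the chord is in second inversion, so the figured bass is 43.

v43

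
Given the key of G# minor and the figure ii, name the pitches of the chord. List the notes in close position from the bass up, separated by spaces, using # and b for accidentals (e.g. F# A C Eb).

ii is the minor supertonic, borrowed from the parallel major (the Dorian ii). In G# minor that root is A#.
So the chord is A#-C#-E#, a minor triad.

A# C# E#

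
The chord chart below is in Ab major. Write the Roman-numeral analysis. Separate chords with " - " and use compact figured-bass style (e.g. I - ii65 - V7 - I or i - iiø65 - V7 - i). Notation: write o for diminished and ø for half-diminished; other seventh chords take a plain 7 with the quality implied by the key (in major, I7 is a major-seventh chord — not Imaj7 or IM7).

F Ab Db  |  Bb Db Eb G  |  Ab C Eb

IV6 - V43 - I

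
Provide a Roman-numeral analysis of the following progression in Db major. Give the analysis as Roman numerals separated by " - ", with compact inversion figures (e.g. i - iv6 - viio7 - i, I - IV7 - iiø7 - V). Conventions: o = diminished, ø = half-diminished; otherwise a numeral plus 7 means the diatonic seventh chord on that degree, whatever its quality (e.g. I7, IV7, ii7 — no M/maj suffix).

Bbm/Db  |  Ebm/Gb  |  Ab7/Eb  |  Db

vi6 - ii6 - V43 - I

Bbm/Db has root Bb, degree 6 in Db major, so vi6.
Ebm/Gb has root Eb, degree 2 in Db major, so ii6.
Ab7/Eb has root Ab, degree 5 in Db major, so V43.
Db: root Db is the tonic; major triad there is I.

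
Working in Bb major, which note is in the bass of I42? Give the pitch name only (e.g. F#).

A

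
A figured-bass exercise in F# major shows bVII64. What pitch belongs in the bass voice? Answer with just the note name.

bVII in F# major has root E; the chord is E-G#-B.
The figure 64 means second inversion — the fifth is in the bass.

B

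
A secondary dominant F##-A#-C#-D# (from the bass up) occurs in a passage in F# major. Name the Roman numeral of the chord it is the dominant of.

The chord is a dominant seventh chord on D#.
A dominant resolves down a perfect fifth: D# → G#. In F# major, G# is scale degree 2, i.e. ii.

ii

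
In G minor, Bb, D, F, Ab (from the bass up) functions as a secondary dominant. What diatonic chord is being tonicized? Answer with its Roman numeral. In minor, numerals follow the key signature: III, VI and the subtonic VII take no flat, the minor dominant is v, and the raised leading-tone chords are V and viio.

VI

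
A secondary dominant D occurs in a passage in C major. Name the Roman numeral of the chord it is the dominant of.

V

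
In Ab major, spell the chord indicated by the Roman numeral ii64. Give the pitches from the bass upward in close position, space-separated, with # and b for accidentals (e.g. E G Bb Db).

The numeral's case and figure indicate a minor triad. In Ab major its root, the supertonic, is Bb.
Stacking thirds from Bb gives Bb-Db-F.
The figured bass 64 indicates second inversion, placing the fifth (F) in the bass: F-Bb-Db.

F Bb Db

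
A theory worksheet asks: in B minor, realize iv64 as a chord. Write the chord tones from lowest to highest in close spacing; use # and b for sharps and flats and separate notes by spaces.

B E G

The numeral's case and figure indicate a minor triad. In B minor its root, the fourth degree, is E.
That chord is spelled E-G-B.
With the 64 figure the chord is in second inversion; from the bass B upward in close position it reads B-E-G.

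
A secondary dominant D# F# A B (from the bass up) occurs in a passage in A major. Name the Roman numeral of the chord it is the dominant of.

V

The chord is a dominant seventh chord on B.
A dominant resolves down a perfect fifth: B → E. In A major, E is scale degree 5, i.e. V.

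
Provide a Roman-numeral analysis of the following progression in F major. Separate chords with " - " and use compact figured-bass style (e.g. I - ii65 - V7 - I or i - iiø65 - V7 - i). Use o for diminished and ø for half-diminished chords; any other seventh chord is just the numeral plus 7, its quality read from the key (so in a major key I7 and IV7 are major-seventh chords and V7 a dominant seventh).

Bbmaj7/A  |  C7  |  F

Bbmaj7/A: major seventh chord on Bb = scale degree 4 → IV42.
C7: dominant seventh chord on C = scale degree 5 → V7.
F has root F, degree 1 in F major, so I.

IV42 - V7 - I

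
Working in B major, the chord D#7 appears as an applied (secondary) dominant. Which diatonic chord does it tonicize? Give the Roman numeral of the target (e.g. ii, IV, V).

The chord is a dominant seventh chord on D#.
A dominant resolves down a perfect fifth: D# → G#. In B major, G# is scale degree 6, i.e. vi.

vi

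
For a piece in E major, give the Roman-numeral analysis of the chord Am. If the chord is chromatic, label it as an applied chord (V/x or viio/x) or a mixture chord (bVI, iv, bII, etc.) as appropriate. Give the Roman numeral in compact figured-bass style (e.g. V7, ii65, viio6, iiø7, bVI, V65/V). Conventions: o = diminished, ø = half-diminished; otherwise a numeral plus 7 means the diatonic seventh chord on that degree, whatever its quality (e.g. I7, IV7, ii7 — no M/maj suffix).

Stacked in thirds the chord is A-C-E: a minor triad on A.
A is the fourth degree of E major. This is the minor subdominant, borrowed from the parallel minor.

iv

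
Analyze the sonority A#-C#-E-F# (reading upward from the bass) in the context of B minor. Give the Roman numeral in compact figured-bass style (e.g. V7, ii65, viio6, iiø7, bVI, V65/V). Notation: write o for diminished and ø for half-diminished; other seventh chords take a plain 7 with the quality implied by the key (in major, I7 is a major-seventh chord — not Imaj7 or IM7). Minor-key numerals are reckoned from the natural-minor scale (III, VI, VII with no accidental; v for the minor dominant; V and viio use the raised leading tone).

Stacked in thirds the chord is F#-A#-C#-E: a dominant seventh chord on F#.
In B minor, F# is the dominant; the diatonic dominant seventh chord there is V7.
With A# in the bass the chord is in first inversion, so the figured bass is 65.

V65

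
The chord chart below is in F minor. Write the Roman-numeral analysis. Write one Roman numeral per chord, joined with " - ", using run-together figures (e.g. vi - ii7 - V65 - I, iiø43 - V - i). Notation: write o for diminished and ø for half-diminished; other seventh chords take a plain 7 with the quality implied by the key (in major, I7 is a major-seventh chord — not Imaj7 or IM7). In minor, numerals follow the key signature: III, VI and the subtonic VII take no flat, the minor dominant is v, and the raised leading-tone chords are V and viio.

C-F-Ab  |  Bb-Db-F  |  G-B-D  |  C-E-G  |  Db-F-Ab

i64 - iv - V/V - V - VI

C-F-Ab: minor triad on F = scale degree 1 → i64.
Bb-Db-F: minor triad on Bb = scale degree 4 → iv.
G-B-D: chromatic; G is V of V, so V/V.
C-E-G: root C is the dominant; major triad there is V.
Db-F-Ab has root Db, degree 6 in F minor, so VI.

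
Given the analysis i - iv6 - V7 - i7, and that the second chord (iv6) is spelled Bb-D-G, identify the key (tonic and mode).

The anchor chord is a minor triad on G, labeled iv6.
Counting down 3 scale steps from G places the tonic on D; a minor triad on degree 4 is diatonic only in minor.

D minor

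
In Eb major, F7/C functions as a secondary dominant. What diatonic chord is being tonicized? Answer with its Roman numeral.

V

The chord is a dominant seventh chord on F.
A dominant resolves down a perfect fifth: F → Bb. In Eb major, Bb is scale degree 5, i.e. V.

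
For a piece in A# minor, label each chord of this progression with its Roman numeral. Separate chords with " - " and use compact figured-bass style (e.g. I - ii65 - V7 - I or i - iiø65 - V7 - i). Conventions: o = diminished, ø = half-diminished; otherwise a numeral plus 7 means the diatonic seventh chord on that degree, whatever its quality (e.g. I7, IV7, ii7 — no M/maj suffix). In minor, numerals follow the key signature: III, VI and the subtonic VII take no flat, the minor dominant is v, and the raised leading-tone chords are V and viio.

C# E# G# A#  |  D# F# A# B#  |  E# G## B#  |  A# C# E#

i65 - iiø65 - V - i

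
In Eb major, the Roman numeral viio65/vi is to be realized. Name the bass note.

D

The applied chord viio65/vi is rooted on B: B-D-F-Ab.
The figure 65 means first inversion — the third is in the bass.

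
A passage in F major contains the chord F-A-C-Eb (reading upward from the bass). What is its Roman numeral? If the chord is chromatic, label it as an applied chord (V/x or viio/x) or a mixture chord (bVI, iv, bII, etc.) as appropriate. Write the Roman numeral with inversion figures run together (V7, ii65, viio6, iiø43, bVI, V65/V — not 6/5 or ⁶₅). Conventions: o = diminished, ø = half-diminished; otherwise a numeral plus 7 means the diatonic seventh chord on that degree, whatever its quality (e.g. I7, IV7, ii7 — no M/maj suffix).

Stacked in thirds the chord is F-A-C-Eb: a dominant seventh chord on F.
F is not a diatonic chord root with this quality in F major, but it lies a perfect fifth above Bb (IV), so the chord functions as an applied dominant of IV.

V7/IV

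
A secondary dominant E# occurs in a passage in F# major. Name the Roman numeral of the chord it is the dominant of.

iii

The chord is a major triad on E#.
A dominant resolves down a perfect fifth: E# → A#. In F# major, A# is scale degree 3, i.e. iii.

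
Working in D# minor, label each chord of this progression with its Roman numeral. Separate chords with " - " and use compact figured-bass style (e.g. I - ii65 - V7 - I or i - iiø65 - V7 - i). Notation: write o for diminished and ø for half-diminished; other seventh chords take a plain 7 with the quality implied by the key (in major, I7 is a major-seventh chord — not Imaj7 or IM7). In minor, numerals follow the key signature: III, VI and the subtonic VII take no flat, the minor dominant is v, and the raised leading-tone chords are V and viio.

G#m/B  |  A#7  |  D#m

iv6 - V7 - i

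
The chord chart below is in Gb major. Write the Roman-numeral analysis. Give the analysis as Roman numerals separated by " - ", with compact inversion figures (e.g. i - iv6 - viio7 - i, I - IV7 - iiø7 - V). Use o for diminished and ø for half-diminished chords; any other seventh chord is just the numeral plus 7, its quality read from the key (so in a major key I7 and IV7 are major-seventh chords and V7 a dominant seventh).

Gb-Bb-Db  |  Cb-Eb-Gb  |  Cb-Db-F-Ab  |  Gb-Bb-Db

I - IV - V42 - I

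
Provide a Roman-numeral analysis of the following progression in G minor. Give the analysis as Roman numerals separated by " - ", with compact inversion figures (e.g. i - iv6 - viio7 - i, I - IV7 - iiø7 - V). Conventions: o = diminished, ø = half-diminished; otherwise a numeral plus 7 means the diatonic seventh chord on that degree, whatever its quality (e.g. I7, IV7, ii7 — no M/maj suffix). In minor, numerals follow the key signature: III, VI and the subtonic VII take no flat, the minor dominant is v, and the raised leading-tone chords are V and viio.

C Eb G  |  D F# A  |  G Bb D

iv - V - i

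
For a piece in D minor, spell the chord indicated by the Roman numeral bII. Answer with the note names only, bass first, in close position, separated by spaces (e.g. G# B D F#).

Eb G Bb

bII is the Neapolitan chord — a major triad on the lowered second degree. In D minor that root is Eb.
So the chord is Eb-G-Bb.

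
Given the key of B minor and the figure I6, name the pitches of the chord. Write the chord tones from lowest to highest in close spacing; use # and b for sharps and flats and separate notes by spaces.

D# F# B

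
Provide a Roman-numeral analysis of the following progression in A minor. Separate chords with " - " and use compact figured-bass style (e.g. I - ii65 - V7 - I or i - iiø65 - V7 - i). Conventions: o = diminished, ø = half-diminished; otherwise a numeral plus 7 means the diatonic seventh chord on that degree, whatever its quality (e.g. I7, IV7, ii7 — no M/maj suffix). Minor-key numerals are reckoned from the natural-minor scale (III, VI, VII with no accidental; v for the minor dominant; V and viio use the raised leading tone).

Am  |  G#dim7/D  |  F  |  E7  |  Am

Am: minor triad on A = scale degree 1 → i.
G#dim7/D: root G# is the leading tone; fully diminished seventh chord there is viio43.
F: root F is the submediant; major triad there is VI.
E7: dominant seventh chord on E = scale degree 5 → V7.
Am: root A is the tonic; minor triad there is i.

i - viio43 - VI - V7 - i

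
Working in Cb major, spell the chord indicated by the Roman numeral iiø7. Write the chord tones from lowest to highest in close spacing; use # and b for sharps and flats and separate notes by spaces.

Db Fb Abb Cb

Scale degree 2 in Cb major is Db; here the chord built on it is altered to a half-diminished seventh chord. iiø7 is the half-diminished supertonic seventh, borrowed from the parallel minor.
So the chord is Db-Fb-Abb-Cb, a half-diminished seventh chord.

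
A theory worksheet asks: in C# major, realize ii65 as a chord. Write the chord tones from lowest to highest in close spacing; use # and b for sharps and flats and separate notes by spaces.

In C# major, the supertonic is D#, and the diatonic chord built there is a minor seventh chord.
That chord is spelled D#-F#-A#-C#.
With the 65 figure the chord is in first inversion; from the bass F# upward in close position it reads F#-A#-C#-D#.

F# A# C# D#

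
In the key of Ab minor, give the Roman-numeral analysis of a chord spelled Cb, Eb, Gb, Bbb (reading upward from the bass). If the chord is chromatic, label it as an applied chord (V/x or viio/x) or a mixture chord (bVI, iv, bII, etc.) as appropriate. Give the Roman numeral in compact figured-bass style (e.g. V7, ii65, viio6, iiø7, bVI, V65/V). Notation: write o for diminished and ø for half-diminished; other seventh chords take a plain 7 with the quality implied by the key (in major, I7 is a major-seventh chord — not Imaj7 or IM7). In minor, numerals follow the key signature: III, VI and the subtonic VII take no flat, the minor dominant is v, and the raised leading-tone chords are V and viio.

V7/VI

The pitches Cb-Eb-Gb-Bbb form a dominant seventh chord rooted on Cb.
Cb is not a diatonic chord root with this quality in Ab minor, but it lies a perfect fifth above Fb (VI), so the chord functions as an applied dominant of VI.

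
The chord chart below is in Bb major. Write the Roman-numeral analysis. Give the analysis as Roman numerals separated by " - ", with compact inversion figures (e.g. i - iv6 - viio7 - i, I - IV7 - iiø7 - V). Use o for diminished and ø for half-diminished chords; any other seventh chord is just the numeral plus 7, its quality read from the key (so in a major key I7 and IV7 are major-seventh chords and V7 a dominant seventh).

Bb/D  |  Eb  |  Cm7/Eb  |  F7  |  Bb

I6 - IV - ii65 - V7 - I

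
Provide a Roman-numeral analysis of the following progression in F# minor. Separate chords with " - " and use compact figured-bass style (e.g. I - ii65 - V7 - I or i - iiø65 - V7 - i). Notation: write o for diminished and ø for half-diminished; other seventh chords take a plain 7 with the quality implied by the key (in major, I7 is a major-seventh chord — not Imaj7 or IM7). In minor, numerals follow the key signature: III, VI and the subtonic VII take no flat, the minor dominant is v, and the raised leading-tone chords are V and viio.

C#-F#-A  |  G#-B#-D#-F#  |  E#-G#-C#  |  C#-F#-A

i64 - V7/V - V6 - i64

C#-F#-A has root F#, degree 1 in F# minor, so i64.
G#-B#-D#-F#: a dominant seventh chord on G#, the applied dominant of V → V7/V.
E#-G#-C# has root C#, degree 5 in F# minor, so V6.
C#-F#-A: root F# is the tonic; minor triad there is i64.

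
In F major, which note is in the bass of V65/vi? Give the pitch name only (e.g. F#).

C#

The applied chord V65/vi is rooted on A: A-C#-E-G.
The figure 65 means first inversion — the third is in the bass.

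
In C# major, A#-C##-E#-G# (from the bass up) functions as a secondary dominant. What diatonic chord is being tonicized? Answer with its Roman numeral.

ii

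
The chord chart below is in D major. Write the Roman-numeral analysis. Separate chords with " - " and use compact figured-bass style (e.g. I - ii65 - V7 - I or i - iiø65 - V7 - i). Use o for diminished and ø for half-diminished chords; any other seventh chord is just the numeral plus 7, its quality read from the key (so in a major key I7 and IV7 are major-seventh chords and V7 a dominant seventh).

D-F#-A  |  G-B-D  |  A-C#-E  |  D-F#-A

D-F#-A: root D is the tonic; major triad there is I.
G-B-D: major triad on G = scale degree 4 → IV.
A-C#-E: root A is the dominant; major triad there is V.
D-F#-A has root D, degree 1 in D major, so I.

I - IV - V - I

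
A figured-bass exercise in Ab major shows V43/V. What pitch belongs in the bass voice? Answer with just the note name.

F

The applied chord V43/V is rooted on Bb: Bb-D-F-Ab.
The figure 43 means second inversion — the fifth is in the bass.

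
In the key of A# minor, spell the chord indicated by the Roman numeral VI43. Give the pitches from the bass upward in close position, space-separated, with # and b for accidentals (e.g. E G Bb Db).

In A# minor, scale degree 6 is F#, and the diatonic chord built there is a major seventh chord.
That chord is spelled F#-A#-C#-E#.
The figured bass 43 indicates second inversion, placing the fifth (C#) in the bass: C#-E#-F#-A#.

C# E# F# A#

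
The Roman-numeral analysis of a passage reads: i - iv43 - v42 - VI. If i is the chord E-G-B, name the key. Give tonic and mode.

E minor

The anchor chord is a minor triad on E, labeled i.
If E is scale degree 1 and the mode makes that degree carry a minor triad, the tonic is E and the mode is minor.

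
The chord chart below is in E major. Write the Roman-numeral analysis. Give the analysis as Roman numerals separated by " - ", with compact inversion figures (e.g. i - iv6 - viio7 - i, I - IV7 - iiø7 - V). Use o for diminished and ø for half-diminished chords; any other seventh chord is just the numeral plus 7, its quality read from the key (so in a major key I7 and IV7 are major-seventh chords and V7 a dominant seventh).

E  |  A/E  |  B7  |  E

I - IV64 - V7 - I

E: major triad on E = scale degree 1 → I.
A/E has root A, degree 4 in E major, so IV64.
B7: dominant seventh chord on B = scale degree 5 → V7.
E has root E, degree 1 in E major, so I.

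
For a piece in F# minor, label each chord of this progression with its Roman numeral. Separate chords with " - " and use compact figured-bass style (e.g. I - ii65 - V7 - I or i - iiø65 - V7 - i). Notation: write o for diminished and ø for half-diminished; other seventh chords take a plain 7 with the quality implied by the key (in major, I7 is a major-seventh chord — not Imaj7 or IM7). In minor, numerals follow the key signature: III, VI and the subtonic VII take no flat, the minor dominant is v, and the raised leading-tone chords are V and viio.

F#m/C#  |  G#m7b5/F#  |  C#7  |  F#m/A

i64 - iiø42 - V7 - i6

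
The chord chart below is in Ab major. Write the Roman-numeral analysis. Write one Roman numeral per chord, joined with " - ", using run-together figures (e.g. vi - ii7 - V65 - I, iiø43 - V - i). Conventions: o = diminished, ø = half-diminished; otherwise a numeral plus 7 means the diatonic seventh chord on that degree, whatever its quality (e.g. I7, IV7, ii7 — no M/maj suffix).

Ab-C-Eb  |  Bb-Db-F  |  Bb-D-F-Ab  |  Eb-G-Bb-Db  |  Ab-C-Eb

I - ii - V7/V - V7 - I

Ab-C-Eb: root Ab is the tonic; major triad there is I.
Bb-Db-F has root Bb, degree 2 in Ab major, so ii.
Bb-D-F-Ab: chromatic; Bb is V of V, so V7/V.
Eb-G-Bb-Db has root Eb, degree 5 in Ab major, so V7.
Ab-C-Eb: root Ab is the tonic; major triad there is I.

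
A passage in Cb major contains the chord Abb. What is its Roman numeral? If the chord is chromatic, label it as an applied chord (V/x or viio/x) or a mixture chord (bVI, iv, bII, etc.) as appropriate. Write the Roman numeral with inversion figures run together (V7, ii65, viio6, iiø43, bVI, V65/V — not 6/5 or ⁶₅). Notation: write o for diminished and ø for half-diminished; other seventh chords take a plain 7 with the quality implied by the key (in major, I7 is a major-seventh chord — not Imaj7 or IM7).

bVI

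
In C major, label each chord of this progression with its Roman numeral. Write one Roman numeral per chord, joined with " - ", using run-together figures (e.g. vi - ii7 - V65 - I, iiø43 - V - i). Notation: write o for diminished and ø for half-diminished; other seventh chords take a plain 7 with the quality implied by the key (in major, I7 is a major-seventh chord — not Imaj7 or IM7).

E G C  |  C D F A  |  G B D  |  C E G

I6 - ii42 - V - I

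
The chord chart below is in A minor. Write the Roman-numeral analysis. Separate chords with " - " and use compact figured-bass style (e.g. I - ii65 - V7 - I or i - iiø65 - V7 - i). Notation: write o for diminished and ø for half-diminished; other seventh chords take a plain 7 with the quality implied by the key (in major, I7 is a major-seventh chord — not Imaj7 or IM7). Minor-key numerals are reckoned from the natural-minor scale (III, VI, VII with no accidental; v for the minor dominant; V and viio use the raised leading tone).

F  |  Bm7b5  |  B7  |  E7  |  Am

VI - iiø7 - V7/V - V7 - i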